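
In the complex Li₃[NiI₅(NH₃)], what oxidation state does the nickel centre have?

3 lithium outside the brackets (+1 each) → the complex ion is 3−.
Ligand charges: 5×I = -5; 1×NH3 neutral; sum -5.
Ni + (-5) = 3− ⇒ Ni is +2.

+2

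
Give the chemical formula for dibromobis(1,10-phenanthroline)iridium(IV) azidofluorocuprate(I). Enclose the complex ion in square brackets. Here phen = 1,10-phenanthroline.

[IrBr2(phen)2][CuF(N3)]2

Cation [Ir…]: ligand charges -2, Ir(IV) ⇒ ion charge 2+.
Anion [Cu…]: ligand charges -2, Cu(I) ⇒ ion charge 1−.
One 2+ cation requires 2 of the 1− anion.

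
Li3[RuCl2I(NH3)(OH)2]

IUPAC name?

The 3 lithium counter-ions carry a total charge of +3, so each complex ion is 3−.
Ligand charges: 1×ammine (neutral), 2×chloro (-1 each), 1×iodo (-1 each), 2×hydroxo (-1 each); total -5. So Ru + (-5) = 3−, giving Ru = +2.
Ligands are named alphabetically: ammine before chloro before hydroxo before iodo.
The complex ion is anionic, so ruthenium takes the -ate form ruthenate(II).

lithium amminedichlorodihydroxoiodoruthenate(II)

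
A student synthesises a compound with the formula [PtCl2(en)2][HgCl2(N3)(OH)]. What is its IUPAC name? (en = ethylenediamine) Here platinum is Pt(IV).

Both ions are complex: the cation is named first with the plain metal name, the anion second with the -ate form; each ion's ligands are alphabetised independently.
Pt is given as +4; the cation's ligand charges sum to -2, so the complex cation is 2+.
A 1:1 salt means the anion carries the equal and opposite charge, 2−.
Anion: ligand charges sum to -4; for the ion to be 2−, Hg = +2.

dichlorobis(ethylenediamine)platinum(IV) azidodichlorohydroxomercurate(II)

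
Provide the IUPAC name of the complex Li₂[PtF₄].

lithium tetrafluoroplatinate(II)

The 2 lithium counter-ions carry a total charge of +2, so each complex ion is 2−.
Ligand charges: 4×fluoro (-1 each); total -4. So Pt + (-4) = 2−, giving Pt = +2.
The complex ion is anionic, so platinum takes the -ate form platinate(II).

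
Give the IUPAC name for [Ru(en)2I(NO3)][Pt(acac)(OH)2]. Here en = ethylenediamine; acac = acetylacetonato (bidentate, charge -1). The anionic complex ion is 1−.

bis(ethylenediamine)iodonitratoruthenium(III) (acetylacetonato)dihydroxoplatinate(II)

Both ions are complex: the cation is named first with the plain metal name, the anion second with the -ate form; each ion's ligands are alphabetised independently.
The complex anion is given as 1−; its ligand charges sum to -3, so Pt = +2.
A 1:1 salt means the cation carries the equal and opposite charge, 1+.
Cation: ligand charges sum to -2; for the ion to be 1+, Ru = +3.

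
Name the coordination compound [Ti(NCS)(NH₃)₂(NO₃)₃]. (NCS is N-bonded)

diammineisothiocyanatotrinitratotitanium(IV)

There is no counter-ion, so the complex is neutral overall.
Ligand charges: 3×nitrato (-1 each), 2×ammine (neutral), 1×isothiocyanato (-1 each); total -4. So Ti + (-4) = 0, giving Ti = +4.
Ligands are named alphabetically: ammine before isothiocyanato before nitrato.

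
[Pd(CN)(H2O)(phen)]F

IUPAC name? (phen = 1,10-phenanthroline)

The 1 fluoride counter-ion carries a total charge of -1, so each complex ion is 1+.
Ligand charges: 1×1,10-phenanthroline (neutral), 1×aqua (neutral), 1×cyano (-1 each); total -1. So Pd + (-1) = 1+, giving Pd = +2.
Ligands are named alphabetically: aqua before cyano before phenanthroline.

aquacyano(1,10-phenanthroline)palladium(II) fluoride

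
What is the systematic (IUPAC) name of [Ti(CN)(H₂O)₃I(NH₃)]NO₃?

amminetriaquacyanoiodotitanium(III) nitrate

The 1 nitrate counter-ion carries a total charge of -1, so each complex ion is 1+.
Ligand charges: 1×cyano (-1 each), 1×iodo (-1 each), 1×ammine (neutral), 3×aqua (neutral); total -2. So Ti + (-2) = 1+, giving Ti = +3.
Ligands are named alphabetically: ammine before aqua before cyano before iodo.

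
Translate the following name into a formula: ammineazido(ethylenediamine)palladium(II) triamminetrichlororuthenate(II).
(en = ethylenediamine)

Cation [Pd…]: ligand charges -1, Pd(II) ⇒ ion charge 1+.
Anion [Ru…]: ligand charges -3, Ru(II) ⇒ ion charge 1−.

[Pd(en)(N3)(NH3)][RuCl3(NH3)3]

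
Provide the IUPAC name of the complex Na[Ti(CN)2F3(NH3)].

The 1 sodium counter-ion carries a total charge of +1, so each complex ion is 1−.
Ligand charges: 1×ammine (neutral), 2×cyano (-1 each), 3×fluoro (-1 each); total -5. So Ti + (-5) = 1−, giving Ti = +4.
The complex ion is anionic, so titanium takes the -ate form titanate(IV).

sodium amminedicyanotrifluorotitanate(IV)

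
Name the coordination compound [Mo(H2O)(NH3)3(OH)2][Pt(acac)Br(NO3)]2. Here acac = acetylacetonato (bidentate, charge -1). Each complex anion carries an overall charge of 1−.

The complex anion is given as 1−; its ligand charges sum to -3, so Pt = +2.
With 2 anions per cation, the cation must be 2×1 = 2+.
Cation: ligand charges sum to -2; for the ion to be 2+, Mo = +4.

triammineaquadihydroxomolybdenum(IV) (acetylacetonato)bromonitratoplatinate(II)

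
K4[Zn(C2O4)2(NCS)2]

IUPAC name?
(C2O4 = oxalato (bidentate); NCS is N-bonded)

potassium diisothiocyanatodioxalatozincate(II)

The 4 potassium counter-ions carry a total charge of +4, so each complex ion is 4−.
Ligand charges: 2×oxalato (-2 each), 2×isothiocyanato (-1 each); total -6. So Zn + (-6) = 4−, giving Zn = +2.
Ligands are named alphabetically: isothiocyanato before oxalato.
The complex ion is anionic, so zinc takes the -ate form zincate(II).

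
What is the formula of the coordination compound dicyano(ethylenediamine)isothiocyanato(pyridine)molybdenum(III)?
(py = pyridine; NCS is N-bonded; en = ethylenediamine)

Ligands: 1 pyridine (py, neutral), 1 isothiocyanato (NCS, -1), 1 ethylenediamine (en, neutral), 2 cyano (CN, -1). Ligand charge sum = -3.
With Mo in oxidation state +3, the complex ion is [Mo...].

[Mo(CN)2(en)(NCS)(py)]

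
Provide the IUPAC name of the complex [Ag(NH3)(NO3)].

amminenitratosilver(I)

There is no counter-ion, so the complex is neutral overall.
Ligand charges: 1×nitrato (-1 each), 1×ammine (neutral); total -1. So Ag + (-1) = 0, giving Ag = +1.
Ligands are named alphabetically: ammine before nitrato.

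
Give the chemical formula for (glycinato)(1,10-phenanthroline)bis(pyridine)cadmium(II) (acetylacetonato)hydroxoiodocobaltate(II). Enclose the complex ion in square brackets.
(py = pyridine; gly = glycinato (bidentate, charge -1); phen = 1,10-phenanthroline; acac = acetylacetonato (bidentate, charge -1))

Cation [Cd…]: ligand charges -1, Cd(II) ⇒ ion charge 1+.
Anion [Co…]: ligand charges -3, Co(II) ⇒ ion charge 1−.
One 1+ cation balances one 1− anion.

[Cd(gly)(phen)(py)2][Co(acac)I(OH)]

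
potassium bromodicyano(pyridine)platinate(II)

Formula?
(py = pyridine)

K[PtBr(CN)2(py)]

Ligands: 1 bromo (Br, -1), 1 pyridine (py, neutral), 2 cyano (CN, -1). Ligand charge sum = -3.
Charge balance with potassium (+1) requires 1 complex ion per 1 potassium.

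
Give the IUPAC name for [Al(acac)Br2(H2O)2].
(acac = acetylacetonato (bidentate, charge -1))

(acetylacetonato)diaquadibromoaluminium(III)

There is no counter-ion, so the complex is neutral overall.
Ligand charges: 2×bromo (-1 each), 1×acetylacetonato (-1 each), 2×aqua (neutral); total -3. So Al + (-3) = 0, giving Al = +3.
Ligands are named alphabetically: acetylacetonato before aqua before bromo.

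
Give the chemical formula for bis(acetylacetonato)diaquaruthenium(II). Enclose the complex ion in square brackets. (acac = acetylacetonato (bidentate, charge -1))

[Ru(acac)2(H2O)2]

Ligands: 2 acetylacetonato (acac, -1), 2 aqua (H2O, neutral). Ligand charge sum = -2.
With Ru in oxidation state +2, the complex ion is [Ru...].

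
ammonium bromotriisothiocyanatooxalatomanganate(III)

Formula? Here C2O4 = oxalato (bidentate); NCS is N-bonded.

Ligands: 1 bromo (Br, -1), 1 oxalato (C2O4, -2), 3 isothiocyanato (NCS, -1). Ligand charge sum = -6.
Charge balance with ammonium (+1) requires 1 complex ion per 3 ammonium.

(NH4)3[MnBr(C2O4)(NCS)3]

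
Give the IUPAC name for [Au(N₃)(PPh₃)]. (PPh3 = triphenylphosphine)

azido(triphenylphosphine)gold(I)

There is no counter-ion, so the complex is neutral overall.
Ligand charges: 1×triphenylphosphine (neutral), 1×azido (-1 each); total -1. So Au + (-1) = 0, giving Au = +1.
Ligands are named alphabetically: azido before triphenylphosphine.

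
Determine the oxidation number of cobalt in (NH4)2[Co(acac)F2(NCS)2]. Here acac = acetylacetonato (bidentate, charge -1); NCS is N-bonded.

+3

2 ammonium outside the brackets (+1 each) → the complex ion is 2−.
Ligand charges: 2×F = -2; 1×acac = -1; 2×NCS = -2; sum -5.
Co + (-5) = 2− ⇒ Co is +3.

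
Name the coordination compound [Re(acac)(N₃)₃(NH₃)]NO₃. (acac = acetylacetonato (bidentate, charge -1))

(acetylacetonato)amminetriazidorhenium(V) nitrate

The 1 nitrate counter-ion carries a total charge of -1, so each complex ion is 1+.
Ligand charges: 1×acetylacetonato (-1 each), 1×ammine (neutral), 3×azido (-1 each); total -4. So Re + (-4) = 1+, giving Re = +5.
Ligands are named alphabetically: acetylacetonato before ammine before azido.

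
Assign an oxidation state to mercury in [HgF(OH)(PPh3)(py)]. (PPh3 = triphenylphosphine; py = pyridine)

No counter-ion: the bracketed complex is neutral.
Ligand charges: 1×OH = -1; 1×PPh3 neutral; 1×py neutral; 1×F = -1; sum -2.
Hg + (-2) = 0 ⇒ Hg is +2.

+2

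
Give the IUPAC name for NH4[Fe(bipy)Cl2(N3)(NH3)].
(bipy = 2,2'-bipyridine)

The 1 ammonium counter-ion carries a total charge of +1, so each complex ion is 1−.
Ligand charges: 1×ammine (neutral), 2×chloro (-1 each), 1×azido (-1 each), 1×2,2'-bipyridine (neutral); total -3. So Fe + (-3) = 1−, giving Fe = +2.
Ligands are named alphabetically: ammine before azido before bipyridine before chloro.
The complex ion is anionic, so iron takes the -ate form ferrate(II).

ammonium ammineazido(2,2'-bipyridine)dichloroferrate(II)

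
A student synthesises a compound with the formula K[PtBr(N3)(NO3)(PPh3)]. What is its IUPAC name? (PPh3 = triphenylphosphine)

potassium azidobromonitrato(triphenylphosphine)platinate(II)

The 1 potassium counter-ion carries a total charge of +1, so each complex ion is 1−.
Ligand charges: 1×azido (-1 each), 1×nitrato (-1 each), 1×bromo (-1 each), 1×triphenylphosphine (neutral); total -3. So Pt + (-3) = 1−, giving Pt = +2.
Ligands are named alphabetically: azido before bromo before nitrato before triphenylphosphine.
The complex ion is anionic, so platinum takes the -ate form platinate(II).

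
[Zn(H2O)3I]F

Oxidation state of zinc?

1 fluoride outside the brackets (-1 each) → the complex ion is 1+.
Ligand charges: 1×I = -1; 3×H2O neutral; sum -1.
Zn + (-1) = 1+ ⇒ Zn is +2.

+2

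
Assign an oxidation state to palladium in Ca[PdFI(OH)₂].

+2

1 calcium outside the brackets (+2 each) → the complex ion is 2−.
Ligand charges: 1×F = -1; 1×I = -1; 2×OH = -2; sum -4.
Pd + (-4) = 2− ⇒ Pd is +2.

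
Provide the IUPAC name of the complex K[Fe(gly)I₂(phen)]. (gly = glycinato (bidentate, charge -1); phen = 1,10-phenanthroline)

The 1 potassium counter-ion carries a total charge of +1, so each complex ion is 1−.
Ligand charges: 1×glycinato (-1 each), 1×1,10-phenanthroline (neutral), 2×iodo (-1 each); total -3. So Fe + (-3) = 1−, giving Fe = +2.
The complex ion is anionic, so iron takes the -ate form ferrate(II).

potassium (glycinato)diiodo(1,10-phenanthroline)ferrate(II)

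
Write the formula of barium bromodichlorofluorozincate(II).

Ligands: 1 fluoro (F, -1), 2 chloro (Cl, -1), 1 bromo (Br, -1). Ligand charge sum = -4.
With Zn in oxidation state +2, the complex ion is [Zn...]^2−.
Charge balance with barium (+2) requires 1 complex ion per 1 barium.

Ba[ZnBrCl2F]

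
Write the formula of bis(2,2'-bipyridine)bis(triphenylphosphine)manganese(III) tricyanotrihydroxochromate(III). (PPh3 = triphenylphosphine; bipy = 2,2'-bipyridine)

[Mn(bipy)2(PPh3)2][Cr(CN)3(OH)3]

Cation [Mn…]: ligand charges 0, Mn(III) ⇒ ion charge 3+.
Anion [Cr…]: ligand charges -6, Cr(III) ⇒ ion charge 3−.
One 3+ cation balances one 3− anion.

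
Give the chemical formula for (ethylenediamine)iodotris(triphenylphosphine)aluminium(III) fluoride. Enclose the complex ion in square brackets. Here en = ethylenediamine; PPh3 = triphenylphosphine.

Ligands: 1 iodo (I, -1), 1 ethylenediamine (en, neutral), 3 triphenylphosphine (PPh3, neutral). Ligand charge sum = -1.
Charge balance with fluoride (-1) requires 1 complex ion per 2 fluoride.

[Al(en)I(PPh3)3]F2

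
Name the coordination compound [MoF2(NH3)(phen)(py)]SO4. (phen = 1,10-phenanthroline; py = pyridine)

amminedifluoro(1,10-phenanthroline)(pyridine)molybdenum(IV) sulfate

The 1 sulfate counter-ion carries a total charge of -2, so each complex ion is 2+.
Ligand charges: 2×fluoro (-1 each), 1×ammine (neutral), 1×1,10-phenanthroline (neutral), 1×pyridine (neutral); total -2. So Mo + (-2) = 2+, giving Mo = +4.
Ligands are named alphabetically: ammine before fluoro before phenanthroline before pyridine.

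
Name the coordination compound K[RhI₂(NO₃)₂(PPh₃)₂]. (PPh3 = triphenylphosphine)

The 1 potassium counter-ion carries a total charge of +1, so each complex ion is 1−.
Ligand charges: 2×triphenylphosphine (neutral), 2×iodo (-1 each), 2×nitrato (-1 each); total -4. So Rh + (-4) = 1−, giving Rh = +3.
The complex ion is anionic, so rhodium takes the -ate form rhodate(III).

potassium diiododinitratobis(triphenylphosphine)rhodate(III)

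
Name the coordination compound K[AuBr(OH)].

potassium bromohydroxoaurate(I)

The 1 potassium counter-ion carries a total charge of +1, so each complex ion is 1−.
Ligand charges: 1×hydroxo (-1 each), 1×bromo (-1 each); total -2. So Au + (-2) = 1−, giving Au = +1.
The complex ion is anionic, so gold takes the -ate form aurate(I).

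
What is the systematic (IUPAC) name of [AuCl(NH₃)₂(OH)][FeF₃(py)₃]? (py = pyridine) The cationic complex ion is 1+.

diamminechlorohydroxogold(III) trifluorotris(pyridine)ferrate(II)

Both ions are complex: the cation is named first with the plain metal name, the anion second with the -ate form; each ion's ligands are alphabetised independently.
The complex cation is given as 1+; its ligand charges sum to -2, so Au = +3.
A 1:1 salt means the anion carries the equal and opposite charge, 1−.
Anion: ligand charges sum to -3; for the ion to be 1−, Fe = +2.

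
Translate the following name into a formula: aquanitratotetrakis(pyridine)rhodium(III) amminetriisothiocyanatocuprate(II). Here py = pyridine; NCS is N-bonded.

[Rh(H2O)(NO3)(py)4][Cu(NCS)3(NH3)]2

Cation [Rh…]: ligand charges -1, Rh(III) ⇒ ion charge 2+.
Anion [Cu…]: ligand charges -3, Cu(II) ⇒ ion charge 1−.
One 2+ cation requires 2 of the 1− anion.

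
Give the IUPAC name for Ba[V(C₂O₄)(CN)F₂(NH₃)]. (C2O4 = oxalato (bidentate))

The 1 barium counter-ion carries a total charge of +2, so each complex ion is 2−.
Ligand charges: 1×ammine (neutral), 1×cyano (-1 each), 2×fluoro (-1 each), 1×oxalato (-2 each); total -5. So V + (-5) = 2−, giving V = +3.
Ligands are named alphabetically: ammine before cyano before fluoro before oxalato.
The complex ion is anionic, so vanadium takes the -ate form vanadate(III).

barium amminecyanodifluorooxalatovanadate(III)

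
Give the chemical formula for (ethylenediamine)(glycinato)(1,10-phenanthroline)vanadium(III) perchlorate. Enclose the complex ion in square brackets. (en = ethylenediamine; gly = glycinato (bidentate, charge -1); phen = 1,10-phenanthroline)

[V(en)(gly)(phen)](ClO4)2

Ligands: 1 ethylenediamine (en, neutral), 1 glycinato (gly, -1), 1 1,10-phenanthroline (phen, neutral). Ligand charge sum = -1.
Charge balance with perchlorate (-1) requires 1 complex ion per 2 perchlorate.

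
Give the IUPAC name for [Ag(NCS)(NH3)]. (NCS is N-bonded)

There is no counter-ion, so the complex is neutral overall.
Ligand charges: 1×ammine (neutral), 1×isothiocyanato (-1 each); total -1. So Ag + (-1) = 0, giving Ag = +1.
Ligands are named alphabetically: ammine before isothiocyanato.

ammineisothiocyanatosilver(I)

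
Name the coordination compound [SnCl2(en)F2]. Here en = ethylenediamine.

dichloro(ethylenediamine)difluorotin(IV)

There is no counter-ion, so the complex is neutral overall.
Ligand charges: 2×fluoro (-1 each), 2×chloro (-1 each), 1×ethylenediamine (neutral); total -4. So Sn + (-4) = 0, giving Sn = +4.
Ligands are named alphabetically: chloro before ethylenediamine before fluoro.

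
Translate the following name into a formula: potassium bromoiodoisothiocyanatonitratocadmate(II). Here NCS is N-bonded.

K2[CdBrI(NCS)(NO3)]

Ligands: 1 iodo (I, -1), 1 bromo (Br, -1), 1 isothiocyanato (NCS, -1), 1 nitrato (NO3, -1). Ligand charge sum = -4.
Charge balance with potassium (+1) requires 1 complex ion per 2 potassium.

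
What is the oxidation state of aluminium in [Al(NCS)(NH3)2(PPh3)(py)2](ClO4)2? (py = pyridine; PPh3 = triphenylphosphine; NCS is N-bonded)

2 perchlorate outside the brackets (-1 each) → the complex ion is 2+.
Ligand charges: 2×NH3 neutral; 2×py neutral; 1×PPh3 neutral; 1×NCS = -1; sum -1.
Al + (-1) = 2+ ⇒ Al is +3.

+3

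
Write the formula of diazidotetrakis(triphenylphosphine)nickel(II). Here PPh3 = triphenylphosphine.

[Ni(N3)2(PPh3)4]

Ligands: 4 triphenylphosphine (PPh3, neutral), 2 azido (N3, -1). Ligand charge sum = -2.
With Ni in oxidation state +2, the complex ion is [Ni...].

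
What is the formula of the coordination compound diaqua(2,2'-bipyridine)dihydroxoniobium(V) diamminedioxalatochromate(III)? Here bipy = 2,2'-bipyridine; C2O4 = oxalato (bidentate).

[Nb(bipy)(H2O)2(OH)2][Cr(C2O4)2(NH3)2]3

Cation [Nb…]: ligand charges -2, Nb(V) ⇒ ion charge 3+.
Anion [Cr…]: ligand charges -4, Cr(III) ⇒ ion charge 1−.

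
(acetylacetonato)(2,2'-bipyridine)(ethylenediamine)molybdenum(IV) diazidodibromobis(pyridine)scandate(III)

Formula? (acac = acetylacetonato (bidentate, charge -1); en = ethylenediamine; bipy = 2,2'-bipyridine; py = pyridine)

Cation [Mo…]: ligand charges -1, Mo(IV) ⇒ ion charge 3+.
Anion [Sc…]: ligand charges -4, Sc(III) ⇒ ion charge 1−.
One 3+ cation requires 3 of the 1− anion.

[Mo(acac)(bipy)(en)][ScBr2(N3)2(py)2]3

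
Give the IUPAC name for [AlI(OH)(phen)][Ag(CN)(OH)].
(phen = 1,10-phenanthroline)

hydroxoiodo(1,10-phenanthroline)aluminium(III) cyanohydroxoargentate(I)

Aluminium is always +3 in its complexes; the cation's ligand charges sum to -2, so the complex cation is 1+.
A 1:1 salt means the anion carries the equal and opposite charge, 1−.
Anion: ligand charges sum to -2; for the ion to be 1−, Ag = +1.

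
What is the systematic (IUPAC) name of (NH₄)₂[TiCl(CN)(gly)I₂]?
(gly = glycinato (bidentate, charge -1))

ammonium chlorocyano(glycinato)diiodotitanate(III)

The 2 ammonium counter-ions carry a total charge of +2, so each complex ion is 2−.
Ligand charges: 2×iodo (-1 each), 1×chloro (-1 each), 1×cyano (-1 each), 1×glycinato (-1 each); total -5. So Ti + (-5) = 2−, giving Ti = +3.
Ligands are named alphabetically: chloro before cyano before glycinato before iodo.
The complex ion is anionic, so titanium takes the -ate form titanate(III).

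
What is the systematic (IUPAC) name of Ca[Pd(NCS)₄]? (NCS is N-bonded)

calcium tetraisothiocyanatopalladate(II)

The 1 calcium counter-ion carries a total charge of +2, so each complex ion is 2−.
Ligand charges: 4×isothiocyanato (-1 each); total -4. So Pd + (-4) = 2−, giving Pd = +2.
The complex ion is anionic, so palladium takes the -ate form palladate(II).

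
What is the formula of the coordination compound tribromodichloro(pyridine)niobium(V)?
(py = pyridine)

Ligands: 3 bromo (Br, -1), 2 chloro (Cl, -1), 1 pyridine (py, neutral). Ligand charge sum = -5.
With Nb in oxidation state +5, the complex ion is [Nb...].

[NbBr3Cl2(py)]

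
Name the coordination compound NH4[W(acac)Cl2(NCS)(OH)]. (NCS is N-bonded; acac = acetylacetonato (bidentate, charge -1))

The 1 ammonium counter-ion carries a total charge of +1, so each complex ion is 1−.
Ligand charges: 1×hydroxo (-1 each), 1×isothiocyanato (-1 each), 1×acetylacetonato (-1 each), 2×chloro (-1 each); total -5. So W + (-5) = 1−, giving W = +4.
Ligands are named alphabetically: acetylacetonato before chloro before hydroxo before isothiocyanato.
The complex ion is anionic, so tungsten takes the -ate form tungstate(IV).

ammonium (acetylacetonato)dichlorohydroxoisothiocyanatotungstate(IV)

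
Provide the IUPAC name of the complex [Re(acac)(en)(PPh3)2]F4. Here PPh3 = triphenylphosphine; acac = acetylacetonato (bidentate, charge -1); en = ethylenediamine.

The 4 fluoride counter-ions carry a total charge of -4, so each complex ion is 4+.
Ligand charges: 2×triphenylphosphine (neutral), 1×acetylacetonato (-1 each), 1×ethylenediamine (neutral); total -1. So Re + (-1) = 4+, giving Re = +5.
Ligands are named alphabetically: acetylacetonato before ethylenediamine before triphenylphosphine.

(acetylacetonato)(ethylenediamine)bis(triphenylphosphine)rhenium(V) fluoride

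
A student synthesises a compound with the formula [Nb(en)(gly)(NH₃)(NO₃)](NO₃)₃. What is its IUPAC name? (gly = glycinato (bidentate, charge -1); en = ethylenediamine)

ammine(ethylenediamine)(glycinato)nitratoniobium(V) nitrate

The 3 nitrate counter-ions carry a total charge of -3, so each complex ion is 3+.
Ligand charges: 1×glycinato (-1 each), 1×ethylenediamine (neutral), 1×ammine (neutral), 1×nitrato (-1 each); total -2. So Nb + (-2) = 3+, giving Nb = +5.
Ligands are named alphabetically: ammine before ethylenediamine before glycinato before nitrato.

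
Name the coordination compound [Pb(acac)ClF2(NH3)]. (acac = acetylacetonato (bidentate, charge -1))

(acetylacetonato)amminechlorodifluorolead(IV)

There is no counter-ion, so the complex is neutral overall.
Ligand charges: 2×fluoro (-1 each), 1×acetylacetonato (-1 each), 1×ammine (neutral), 1×chloro (-1 each); total -4. So Pb + (-4) = 0, giving Pb = +4.
Ligands are named alphabetically: acetylacetonato before ammine before chloro before fluoro.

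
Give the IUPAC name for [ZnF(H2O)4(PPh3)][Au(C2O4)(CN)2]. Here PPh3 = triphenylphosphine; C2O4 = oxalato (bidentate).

tetraaquafluoro(triphenylphosphine)zinc(II) dicyanooxalatoaurate(III)

Zinc is always +2 in its complexes; the cation's ligand charges sum to -1, so the complex cation is 1+.
A 1:1 salt means the anion carries the equal and opposite charge, 1−.
Anion: ligand charges sum to -4; for the ion to be 1−, Au = +3.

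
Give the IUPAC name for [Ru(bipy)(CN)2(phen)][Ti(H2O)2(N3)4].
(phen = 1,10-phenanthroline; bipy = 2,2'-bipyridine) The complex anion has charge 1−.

The complex anion is given as 1−; its ligand charges sum to -4, so Ti = +3.
A 1:1 salt means the cation carries the equal and opposite charge, 1+.
Cation: ligand charges sum to -2; for the ion to be 1+, Ru = +3.

(2,2'-bipyridine)dicyano(1,10-phenanthroline)ruthenium(III) diaquatetraazidotitanate(III)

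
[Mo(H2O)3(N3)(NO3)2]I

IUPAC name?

triaquaazidodinitratomolybdenum(IV) iodide

The 1 iodide counter-ion carries a total charge of -1, so each complex ion is 1+.
Ligand charges: 2×nitrato (-1 each), 1×azido (-1 each), 3×aqua (neutral); total -3. So Mo + (-3) = 1+, giving Mo = +4.
Ligands are named alphabetically: aqua before azido before nitrato.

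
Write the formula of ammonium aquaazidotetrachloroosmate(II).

Ligands: 4 chloro (Cl, -1), 1 azido (N3, -1), 1 aqua (H2O, neutral). Ligand charge sum = -5.
With Os in oxidation state +2, the complex ion is [Os...]^3−.
Charge balance with ammonium (+1) requires 1 complex ion per 3 ammonium.

(NH4)3[OsCl4(H2O)(N3)]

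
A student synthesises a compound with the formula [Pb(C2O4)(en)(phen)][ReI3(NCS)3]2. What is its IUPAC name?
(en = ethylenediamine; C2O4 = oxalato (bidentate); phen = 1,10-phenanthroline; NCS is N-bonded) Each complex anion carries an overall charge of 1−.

The complex anion is given as 1−; its ligand charges sum to -6, so Re = +5.
With 2 anions per cation, the cation must be 2×1 = 2+.
Cation: ligand charges sum to -2; for the ion to be 2+, Pb = +4.

(ethylenediamine)oxalato(1,10-phenanthroline)lead(IV) triiodotriisothiocyanatorhenate(V)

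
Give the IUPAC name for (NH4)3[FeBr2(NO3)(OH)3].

ammonium dibromotrihydroxonitratoferrate(III)

The 3 ammonium counter-ions carry a total charge of +3, so each complex ion is 3−.
Ligand charges: 1×nitrato (-1 each), 3×hydroxo (-1 each), 2×bromo (-1 each); total -6. So Fe + (-6) = 3−, giving Fe = +3.
Ligands are named alphabetically: bromo before hydroxo before nitrato.
The complex ion is anionic, so iron takes the -ate form ferrate(III).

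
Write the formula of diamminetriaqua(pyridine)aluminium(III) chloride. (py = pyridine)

[Al(H2O)3(NH3)2(py)]Cl3

Ligands: 3 aqua (H2O, neutral), 1 pyridine (py, neutral), 2 ammine (NH3, neutral). Ligand charge sum = 0.
With Al in oxidation state +3, the complex ion is [Al...]^3+.
Charge balance with chloride (-1) requires 1 complex ion per 3 chloride.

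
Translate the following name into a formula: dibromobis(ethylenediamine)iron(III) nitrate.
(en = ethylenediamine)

Ligands: 2 bromo (Br, -1), 2 ethylenediamine (en, neutral). Ligand charge sum = -2.
Charge balance with nitrate (-1) requires 1 complex ion per 1 nitrate.

[FeBr2(en)2]NO3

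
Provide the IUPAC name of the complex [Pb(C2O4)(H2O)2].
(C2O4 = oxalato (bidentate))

There is no counter-ion, so the complex is neutral overall.
Ligand charges: 2×aqua (neutral), 1×oxalato (-2 each); total -2. So Pb + (-2) = 0, giving Pb = +2.
Ligands are named alphabetically: aqua before oxalato.

diaquaoxalatolead(II)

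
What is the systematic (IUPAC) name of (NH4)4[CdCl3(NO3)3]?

The 4 ammonium counter-ions carry a total charge of +4, so each complex ion is 4−.
Ligand charges: 3×chloro (-1 each), 3×nitrato (-1 each); total -6. So Cd + (-6) = 4−, giving Cd = +2.
Ligands are named alphabetically: chloro before nitrato.
The complex ion is anionic, so cadmium takes the -ate form cadmate(II).

ammonium trichlorotrinitratocadmate(II)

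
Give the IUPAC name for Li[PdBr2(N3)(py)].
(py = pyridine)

The 1 lithium counter-ion carries a total charge of +1, so each complex ion is 1−.
Ligand charges: 2×bromo (-1 each), 1×pyridine (neutral), 1×azido (-1 each); total -3. So Pd + (-3) = 1−, giving Pd = +2.
Ligands are named alphabetically: azido before bromo before pyridine.
The complex ion is anionic, so palladium takes the -ate form palladate(II).

lithium azidodibromo(pyridine)palladate(II)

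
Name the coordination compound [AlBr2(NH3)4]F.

The 1 fluoride counter-ion carries a total charge of -1, so each complex ion is 1+.
Ligand charges: 4×ammine (neutral), 2×bromo (-1 each); total -2. So Al + (-2) = 1+, giving Al = +3.
Ligands are named alphabetically: ammine before bromo.

tetraamminedibromoaluminium(III) fluoride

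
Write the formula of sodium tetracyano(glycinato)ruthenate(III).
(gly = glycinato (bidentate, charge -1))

Na2[Ru(CN)4(gly)]

Ligands: 4 cyano (CN, -1), 1 glycinato (gly, -1). Ligand charge sum = -5.
Charge balance with sodium (+1) requires 1 complex ion per 2 sodium.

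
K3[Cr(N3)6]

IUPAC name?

The 3 potassium counter-ions carry a total charge of +3, so each complex ion is 3−.
Ligand charges: 6×azido (-1 each); total -6. So Cr + (-6) = 3−, giving Cr = +3.
The complex ion is anionic, so chromium takes the -ate form chromate(III).

potassium hexaazidochromate(III)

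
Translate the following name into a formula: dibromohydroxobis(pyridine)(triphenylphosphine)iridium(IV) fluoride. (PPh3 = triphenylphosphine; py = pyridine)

[IrBr2(OH)(PPh3)(py)2]F

Ligands: 1 triphenylphosphine (PPh3, neutral), 1 hydroxo (OH, -1), 2 pyridine (py, neutral), 2 bromo (Br, -1). Ligand charge sum = -3.
Charge balance with fluoride (-1) requires 1 complex ion per 1 fluoride.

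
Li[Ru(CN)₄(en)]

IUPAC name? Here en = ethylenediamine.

lithium tetracyano(ethylenediamine)ruthenate(III)

The 1 lithium counter-ion carries a total charge of +1, so each complex ion is 1−.
Ligand charges: 4×cyano (-1 each), 1×ethylenediamine (neutral); total -4. So Ru + (-4) = 1−, giving Ru = +3.
Ligands are named alphabetically: cyano before ethylenediamine.
The complex ion is anionic, so ruthenium takes the -ate form ruthenate(III).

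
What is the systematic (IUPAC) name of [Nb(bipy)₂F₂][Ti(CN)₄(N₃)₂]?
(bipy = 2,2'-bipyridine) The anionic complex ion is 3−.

bis(2,2'-bipyridine)difluoroniobium(V) diazidotetracyanotitanate(III)

The complex anion is given as 3−; its ligand charges sum to -6, so Ti = +3.
A 1:1 salt means the cation carries the equal and opposite charge, 3+.
Cation: ligand charges sum to -2; for the ion to be 3+, Nb = +5.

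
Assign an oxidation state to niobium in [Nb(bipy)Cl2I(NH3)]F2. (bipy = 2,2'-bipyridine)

+5

2 fluoride outside the brackets (-1 each) → the complex ion is 2+.
Ligand charges: 2×Cl = -2; 1×I = -1; 1×bipy neutral; 1×NH3 neutral; sum -3.
Nb + (-3) = 2+ ⇒ Nb is +5.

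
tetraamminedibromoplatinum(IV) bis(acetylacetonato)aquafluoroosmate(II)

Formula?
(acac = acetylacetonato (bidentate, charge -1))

Cation [Pt…]: ligand charges -2, Pt(IV) ⇒ ion charge 2+.
Anion [Os…]: ligand charges -3, Os(II) ⇒ ion charge 1−.
One 2+ cation requires 2 of the 1− anion.

[PtBr2(NH3)4][Os(acac)2F(H2O)]2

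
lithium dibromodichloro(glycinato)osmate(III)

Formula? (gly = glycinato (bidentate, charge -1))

Li2[OsBr2Cl2(gly)]

Ligands: 2 bromo (Br, -1), 1 glycinato (gly, -1), 2 chloro (Cl, -1). Ligand charge sum = -5.
With Os in oxidation state +3, the complex ion is [Os...]^2−.
Charge balance with lithium (+1) requires 1 complex ion per 2 lithium.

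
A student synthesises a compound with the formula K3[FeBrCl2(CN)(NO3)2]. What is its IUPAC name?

potassium bromodichlorocyanodinitratoferrate(III)

The 3 potassium counter-ions carry a total charge of +3, so each complex ion is 3−.
Ligand charges: 2×chloro (-1 each), 2×nitrato (-1 each), 1×cyano (-1 each), 1×bromo (-1 each); total -6. So Fe + (-6) = 3−, giving Fe = +3.
Ligands are named alphabetically: bromo before chloro before cyano before nitrato.
The complex ion is anionic, so iron takes the -ate form ferrate(III).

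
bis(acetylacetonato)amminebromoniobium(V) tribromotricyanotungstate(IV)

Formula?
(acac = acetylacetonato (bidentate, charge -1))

Cation [Nb…]: ligand charges -3, Nb(V) ⇒ ion charge 2+.
Anion [W…]: ligand charges -6, W(IV) ⇒ ion charge 2−.

[Nb(acac)2Br(NH3)][WBr3(CN)3]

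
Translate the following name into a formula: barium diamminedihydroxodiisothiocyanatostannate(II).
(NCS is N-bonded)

Ligands: 2 ammine (NH3, neutral), 2 hydroxo (OH, -1), 2 isothiocyanato (NCS, -1). Ligand charge sum = -4.
With Sn in oxidation state +2, the complex ion is [Sn...]^2−.
Charge balance with barium (+2) requires 1 complex ion per 1 barium.

Ba[Sn(NCS)2(NH3)2(OH)2]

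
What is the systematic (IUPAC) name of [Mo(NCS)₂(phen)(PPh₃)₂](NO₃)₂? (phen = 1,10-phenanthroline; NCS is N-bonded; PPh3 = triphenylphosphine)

diisothiocyanato(1,10-phenanthroline)bis(triphenylphosphine)molybdenum(IV) nitrate

The 2 nitrate counter-ions carry a total charge of -2, so each complex ion is 2+.
Ligand charges: 1×1,10-phenanthroline (neutral), 2×isothiocyanato (-1 each), 2×triphenylphosphine (neutral); total -2. So Mo + (-2) = 2+, giving Mo = +4.
Ligands are named alphabetically: isothiocyanato before phenanthroline before triphenylphosphine.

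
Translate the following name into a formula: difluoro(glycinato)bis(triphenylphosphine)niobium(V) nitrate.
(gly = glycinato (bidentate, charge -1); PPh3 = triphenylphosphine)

Ligands: 2 fluoro (F, -1), 1 glycinato (gly, -1), 2 triphenylphosphine (PPh3, neutral). Ligand charge sum = -3.
With Nb in oxidation state +5, the complex ion is [Nb...]^2+.
Charge balance with nitrate (-1) requires 1 complex ion per 2 nitrate.

[NbF2(gly)(PPh3)2](NO3)2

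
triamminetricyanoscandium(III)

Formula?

Ligands: 3 ammine (NH3, neutral), 3 cyano (CN, -1). Ligand charge sum = -3.
With Sc in oxidation state +3, the complex ion is [Sc...].

[Sc(CN)3(NH3)3]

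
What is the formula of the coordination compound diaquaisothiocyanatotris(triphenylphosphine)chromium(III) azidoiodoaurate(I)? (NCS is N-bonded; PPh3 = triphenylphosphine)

[Cr(H2O)2(NCS)(PPh3)3][AuI(N3)]2

Cation [Cr…]: ligand charges -1, Cr(III) ⇒ ion charge 2+.
Anion [Au…]: ligand charges -2, Au(I) ⇒ ion charge 1−.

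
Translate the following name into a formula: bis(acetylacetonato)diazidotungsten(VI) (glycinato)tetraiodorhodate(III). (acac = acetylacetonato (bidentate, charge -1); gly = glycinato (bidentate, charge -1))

Cation [W…]: ligand charges -4, W(VI) ⇒ ion charge 2+.
Anion [Rh…]: ligand charges -5, Rh(III) ⇒ ion charge 2−.

[W(acac)2(N3)2][Rh(gly)I4]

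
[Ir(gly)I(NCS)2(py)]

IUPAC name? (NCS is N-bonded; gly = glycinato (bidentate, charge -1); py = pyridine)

(glycinato)iododiisothiocyanato(pyridine)iridium(IV)

There is no counter-ion, so the complex is neutral overall.
Ligand charges: 2×isothiocyanato (-1 each), 1×iodo (-1 each), 1×glycinato (-1 each), 1×pyridine (neutral); total -4. So Ir + (-4) = 0, giving Ir = +4.
Ligands are named alphabetically: glycinato before iodo before isothiocyanato before pyridine.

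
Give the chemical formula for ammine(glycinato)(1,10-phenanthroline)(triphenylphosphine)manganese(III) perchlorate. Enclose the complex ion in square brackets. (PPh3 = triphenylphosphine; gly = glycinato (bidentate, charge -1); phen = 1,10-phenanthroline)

Ligands: 1 triphenylphosphine (PPh3, neutral), 1 ammine (NH3, neutral), 1 glycinato (gly, -1), 1 1,10-phenanthroline (phen, neutral). Ligand charge sum = -1.
With Mn in oxidation state +3, the complex ion is [Mn...]^2+.
Charge balance with perchlorate (-1) requires 1 complex ion per 2 perchlorate.

[Mn(gly)(NH3)(phen)(PPh3)](ClO4)2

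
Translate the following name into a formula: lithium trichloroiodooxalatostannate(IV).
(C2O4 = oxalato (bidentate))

Li2[Sn(C2O4)Cl3I]

Ligands: 3 chloro (Cl, -1), 1 oxalato (C2O4, -2), 1 iodo (I, -1). Ligand charge sum = -6.
With Sn in oxidation state +4, the complex ion is [Sn...]^2−.
Charge balance with lithium (+1) requires 1 complex ion per 2 lithium.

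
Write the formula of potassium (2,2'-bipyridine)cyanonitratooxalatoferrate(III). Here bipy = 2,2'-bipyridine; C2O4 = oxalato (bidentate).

Ligands: 1 nitrato (NO3, -1), 1 2,2'-bipyridine (bipy, neutral), 1 cyano (CN, -1), 1 oxalato (C2O4, -2). Ligand charge sum = -4.
With Fe in oxidation state +3, the complex ion is [Fe...]^1−.
Charge balance with potassium (+1) requires 1 complex ion per 1 potassium.

K[Fe(bipy)(C2O4)(CN)(NO3)]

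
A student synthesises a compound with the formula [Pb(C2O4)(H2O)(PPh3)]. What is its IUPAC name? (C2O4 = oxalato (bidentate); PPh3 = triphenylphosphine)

There is no counter-ion, so the complex is neutral overall.
Ligand charges: 1×oxalato (-2 each), 1×triphenylphosphine (neutral), 1×aqua (neutral); total -2. So Pb + (-2) = 0, giving Pb = +2.
Ligands are named alphabetically: aqua before oxalato before triphenylphosphine.

aquaoxalato(triphenylphosphine)lead(II)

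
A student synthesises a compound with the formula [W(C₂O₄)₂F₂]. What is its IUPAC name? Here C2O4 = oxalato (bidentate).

difluorodioxalatotungsten(VI)

There is no counter-ion, so the complex is neutral overall.
Ligand charges: 2×oxalato (-2 each), 2×fluoro (-1 each); total -6. So W + (-6) = 0, giving W = +6.
Ligands are named alphabetically: fluoro before oxalato.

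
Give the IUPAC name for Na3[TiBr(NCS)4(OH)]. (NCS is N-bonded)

sodium bromohydroxotetraisothiocyanatotitanate(III)

The 3 sodium counter-ions carry a total charge of +3, so each complex ion is 3−.
Ligand charges: 1×bromo (-1 each), 1×hydroxo (-1 each), 4×isothiocyanato (-1 each); total -6. So Ti + (-6) = 3−, giving Ti = +3.
Ligands are named alphabetically: bromo before hydroxo before isothiocyanato.
The complex ion is anionic, so titanium takes the -ate form titanate(III).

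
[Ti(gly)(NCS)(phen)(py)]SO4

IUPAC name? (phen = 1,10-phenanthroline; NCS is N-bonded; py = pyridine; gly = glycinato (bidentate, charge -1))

The 1 sulfate counter-ion carries a total charge of -2, so each complex ion is 2+.
Ligand charges: 1×1,10-phenanthroline (neutral), 1×isothiocyanato (-1 each), 1×pyridine (neutral), 1×glycinato (-1 each); total -2. So Ti + (-2) = 2+, giving Ti = +4.
Ligands are named alphabetically: glycinato before isothiocyanato before phenanthroline before pyridine.

(glycinato)isothiocyanato(1,10-phenanthroline)(pyridine)titanium(IV) sulfate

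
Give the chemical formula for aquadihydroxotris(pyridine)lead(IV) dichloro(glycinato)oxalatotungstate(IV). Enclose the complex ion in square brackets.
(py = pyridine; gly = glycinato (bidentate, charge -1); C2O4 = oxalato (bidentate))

[Pb(H2O)(OH)2(py)3][W(C2O4)Cl2(gly)]2

Cation [Pb…]: ligand charges -2, Pb(IV) ⇒ ion charge 2+.
Anion [W…]: ligand charges -5, W(IV) ⇒ ion charge 1−.
One 2+ cation requires 2 of the 1− anion.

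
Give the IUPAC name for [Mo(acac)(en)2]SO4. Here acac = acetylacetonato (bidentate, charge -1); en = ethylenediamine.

(acetylacetonato)bis(ethylenediamine)molybdenum(III) sulfate

The 1 sulfate counter-ion carries a total charge of -2, so each complex ion is 2+.
Ligand charges: 1×acetylacetonato (-1 each), 2×ethylenediamine (neutral); total -1. So Mo + (-1) = 2+, giving Mo = +3.
Ligands are named alphabetically: acetylacetonato before ethylenediamine.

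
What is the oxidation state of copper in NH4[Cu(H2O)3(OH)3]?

+2

1 ammonium outside the brackets (+1 each) → the complex ion is 1−.
Ligand charges: 3×H2O neutral; 3×OH = -3; sum -3.
Cu + (-3) = 1− ⇒ Cu is +2.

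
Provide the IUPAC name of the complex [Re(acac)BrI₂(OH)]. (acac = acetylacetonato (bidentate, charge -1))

(acetylacetonato)bromohydroxodiiodorhenium(V)

There is no counter-ion, so the complex is neutral overall.
Ligand charges: 1×bromo (-1 each), 1×hydroxo (-1 each), 1×acetylacetonato (-1 each), 2×iodo (-1 each); total -5. So Re + (-5) = 0, giving Re = +5.
Ligands are named alphabetically: acetylacetonato before bromo before hydroxo before iodo.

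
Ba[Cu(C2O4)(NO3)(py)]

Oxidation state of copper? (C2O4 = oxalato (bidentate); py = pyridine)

1 barium outside the brackets (+2 each) → the complex ion is 2−.
Ligand charges: 1×C2O4 = -2; 1×NO3 = -1; 1×py neutral; sum -3.
Cu + (-3) = 2− ⇒ Cu is +1.

+1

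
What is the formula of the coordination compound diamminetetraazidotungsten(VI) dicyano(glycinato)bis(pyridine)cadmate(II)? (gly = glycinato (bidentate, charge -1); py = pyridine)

Cation [W…]: ligand charges -4, W(VI) ⇒ ion charge 2+.
Anion [Cd…]: ligand charges -3, Cd(II) ⇒ ion charge 1−.
One 2+ cation requires 2 of the 1− anion.

[W(N3)4(NH3)2][Cd(CN)2(gly)(py)2]2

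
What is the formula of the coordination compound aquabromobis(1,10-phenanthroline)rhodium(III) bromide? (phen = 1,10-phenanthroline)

Ligands: 1 bromo (Br, -1), 1 aqua (H2O, neutral), 2 1,10-phenanthroline (phen, neutral). Ligand charge sum = -1.
Charge balance with bromide (-1) requires 1 complex ion per 2 bromide.

[RhBr(H2O)(phen)2]Br2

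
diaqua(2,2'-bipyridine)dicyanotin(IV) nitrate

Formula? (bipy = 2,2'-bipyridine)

[Sn(bipy)(CN)2(H2O)2](NO3)2

Ligands: 1 2,2'-bipyridine (bipy, neutral), 2 aqua (H2O, neutral), 2 cyano (CN, -1). Ligand charge sum = -2.
With Sn in oxidation state +4, the complex ion is [Sn...]^2+.
Charge balance with nitrate (-1) requires 1 complex ion per 2 nitrate.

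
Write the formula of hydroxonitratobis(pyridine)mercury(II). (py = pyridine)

Ligands: 1 nitrato (NO3, -1), 2 pyridine (py, neutral), 1 hydroxo (OH, -1). Ligand charge sum = -2.
With Hg in oxidation state +2, the complex ion is [Hg...].

[Hg(NO3)(OH)(py)2]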